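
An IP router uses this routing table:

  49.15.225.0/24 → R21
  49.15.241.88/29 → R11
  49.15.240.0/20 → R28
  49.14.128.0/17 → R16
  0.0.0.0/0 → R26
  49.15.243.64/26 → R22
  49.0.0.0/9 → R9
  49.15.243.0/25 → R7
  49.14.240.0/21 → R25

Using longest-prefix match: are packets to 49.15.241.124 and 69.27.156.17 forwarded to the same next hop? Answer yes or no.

no

49.15.241.124: longest match 49.15.240.0/20 -> R28
69.27.156.17: longest match 0.0.0.0/0 -> R26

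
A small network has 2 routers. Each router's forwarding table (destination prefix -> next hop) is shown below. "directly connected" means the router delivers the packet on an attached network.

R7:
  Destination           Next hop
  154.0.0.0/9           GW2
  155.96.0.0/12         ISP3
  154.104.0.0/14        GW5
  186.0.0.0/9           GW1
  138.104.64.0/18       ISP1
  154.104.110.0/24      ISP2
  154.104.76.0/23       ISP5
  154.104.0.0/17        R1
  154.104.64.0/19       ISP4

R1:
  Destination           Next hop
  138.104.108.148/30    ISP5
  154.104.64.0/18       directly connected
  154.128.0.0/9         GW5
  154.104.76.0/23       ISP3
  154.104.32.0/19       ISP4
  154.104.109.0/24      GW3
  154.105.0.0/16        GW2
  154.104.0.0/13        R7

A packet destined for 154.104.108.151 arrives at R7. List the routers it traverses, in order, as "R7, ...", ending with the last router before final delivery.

At R7: longest match for 154.104.108.151 is 154.104.0.0/17 -> R1
At R1: longest match for 154.104.108.151 is 154.104.64.0/18 -> directly connected

R7, R1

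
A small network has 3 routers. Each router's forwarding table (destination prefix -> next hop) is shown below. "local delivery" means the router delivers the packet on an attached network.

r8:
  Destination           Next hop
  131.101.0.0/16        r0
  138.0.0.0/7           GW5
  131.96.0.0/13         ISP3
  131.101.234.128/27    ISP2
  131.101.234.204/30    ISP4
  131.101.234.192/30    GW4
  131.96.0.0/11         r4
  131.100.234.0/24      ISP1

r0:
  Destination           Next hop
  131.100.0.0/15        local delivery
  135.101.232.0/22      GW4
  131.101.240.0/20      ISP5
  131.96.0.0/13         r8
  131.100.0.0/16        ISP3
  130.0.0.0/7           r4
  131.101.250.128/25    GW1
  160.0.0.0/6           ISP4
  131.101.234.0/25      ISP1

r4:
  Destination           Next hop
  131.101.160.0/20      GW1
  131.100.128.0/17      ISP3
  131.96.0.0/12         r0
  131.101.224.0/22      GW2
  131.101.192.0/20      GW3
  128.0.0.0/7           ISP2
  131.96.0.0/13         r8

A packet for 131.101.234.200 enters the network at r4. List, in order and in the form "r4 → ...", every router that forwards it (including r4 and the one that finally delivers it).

At r4: longest match for 131.101.234.200 is 131.96.0.0/13 -> r8
At r8: longest match for 131.101.234.200 is 131.101.0.0/16 -> r0
At r0: longest match for 131.101.234.200 is 131.100.0.0/15 -> local delivery

r4 → r8 → r0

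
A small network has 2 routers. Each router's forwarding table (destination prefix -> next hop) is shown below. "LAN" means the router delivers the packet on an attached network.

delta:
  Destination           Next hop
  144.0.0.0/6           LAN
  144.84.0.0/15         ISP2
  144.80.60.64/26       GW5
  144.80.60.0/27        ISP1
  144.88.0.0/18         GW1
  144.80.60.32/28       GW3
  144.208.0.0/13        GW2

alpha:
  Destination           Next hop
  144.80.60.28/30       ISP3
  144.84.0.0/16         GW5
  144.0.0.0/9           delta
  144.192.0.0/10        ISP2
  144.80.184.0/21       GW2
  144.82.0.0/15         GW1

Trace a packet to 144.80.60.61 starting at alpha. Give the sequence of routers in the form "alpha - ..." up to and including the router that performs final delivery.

alpha - delta

At alpha: longest match for 144.80.60.61 is 144.0.0.0/9 -> delta
At delta: longest match for 144.80.60.61 is 144.0.0.0/6 -> LAN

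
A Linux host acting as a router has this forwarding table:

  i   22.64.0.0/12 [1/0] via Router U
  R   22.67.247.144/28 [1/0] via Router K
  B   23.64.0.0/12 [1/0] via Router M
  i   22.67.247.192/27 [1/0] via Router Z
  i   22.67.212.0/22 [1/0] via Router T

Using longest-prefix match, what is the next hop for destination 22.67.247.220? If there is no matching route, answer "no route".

Routes whose prefix contains 22.67.247.220:
  22.64.0.0/12 (22.64.0.0 - 22.79.255.255) -> Router U
  22.67.247.192/27 (22.67.247.192 - 22.67.247.223) -> Router Z
More-specific entries that do NOT match:
  22.67.247.144/28 (22.67.247.144 - 22.67.247.159) does not contain 22.67.247.220
Longest matching prefix is /27 -> next hop Router Z.

Router Z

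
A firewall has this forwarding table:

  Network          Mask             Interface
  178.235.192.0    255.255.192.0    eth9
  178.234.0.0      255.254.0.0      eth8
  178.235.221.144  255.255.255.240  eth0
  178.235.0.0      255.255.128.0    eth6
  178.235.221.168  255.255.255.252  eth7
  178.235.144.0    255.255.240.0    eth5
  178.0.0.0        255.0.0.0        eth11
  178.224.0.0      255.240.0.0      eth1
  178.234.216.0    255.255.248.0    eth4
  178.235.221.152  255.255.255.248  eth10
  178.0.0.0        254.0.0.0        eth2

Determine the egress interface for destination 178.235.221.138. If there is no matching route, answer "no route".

eth9

Routes whose prefix contains 178.235.221.138:
  178.0.0.0/7 (178.0.0.0 - 179.255.255.255) -> eth2
  178.0.0.0/8 (178.0.0.0 - 178.255.255.255) -> eth11
  178.224.0.0/12 (178.224.0.0 - 178.239.255.255) -> eth1
  178.234.0.0/15 (178.234.0.0 - 178.235.255.255) -> eth8
  178.235.192.0/18 (178.235.192.0 - 178.235.255.255) -> eth9
More-specific entries that do NOT match:
  178.235.221.168/30 (178.235.221.168 - 178.235.221.171) does not contain 178.235.221.138
  178.235.221.152/29 (178.235.221.152 - 178.235.221.159) does not contain 178.235.221.138
  178.235.221.144/28 (178.235.221.144 - 178.235.221.159) does not contain 178.235.221.138
  178.234.216.0/21 (178.234.216.0 - 178.234.223.255) does not contain 178.235.221.138
  178.235.144.0/20 (178.235.144.0 - 178.235.159.255) does not contain 178.235.221.138
Longest matching prefix is /18 -> interface eth9.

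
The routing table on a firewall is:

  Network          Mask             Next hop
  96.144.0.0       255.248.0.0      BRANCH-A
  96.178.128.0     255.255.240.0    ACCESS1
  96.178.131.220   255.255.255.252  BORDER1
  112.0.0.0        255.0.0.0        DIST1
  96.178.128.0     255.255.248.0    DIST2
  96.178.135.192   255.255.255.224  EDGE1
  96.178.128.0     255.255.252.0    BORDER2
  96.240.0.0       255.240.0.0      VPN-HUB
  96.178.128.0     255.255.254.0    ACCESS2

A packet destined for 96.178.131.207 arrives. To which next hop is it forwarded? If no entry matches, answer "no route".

Routes whose prefix contains 96.178.131.207:
  96.178.128.0/20 (96.178.128.0 - 96.178.143.255) -> ACCESS1
  96.178.128.0/21 (96.178.128.0 - 96.178.135.255) -> DIST2
  96.178.128.0/22 (96.178.128.0 - 96.178.131.255) -> BORDER2
More-specific entries that do NOT match:
  96.178.131.220/30 (96.178.131.220 - 96.178.131.223) does not contain 96.178.131.207
  96.178.135.192/27 (96.178.135.192 - 96.178.135.223) does not contain 96.178.131.207
  96.178.128.0/23 (96.178.128.0 - 96.178.129.255) does not contain 96.178.131.207
Longest matching prefix is /22 -> next hop BORDER2.

BORDER2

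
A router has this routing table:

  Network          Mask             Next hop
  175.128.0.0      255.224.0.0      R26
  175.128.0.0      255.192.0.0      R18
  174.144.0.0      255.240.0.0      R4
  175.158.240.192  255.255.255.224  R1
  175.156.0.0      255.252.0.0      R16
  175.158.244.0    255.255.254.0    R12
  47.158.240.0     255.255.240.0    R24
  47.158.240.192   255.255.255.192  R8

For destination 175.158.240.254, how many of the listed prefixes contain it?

Prefixes containing 175.158.240.254:
  175.128.0.0/10 (175.128.0.0 - 175.191.255.255)
  175.128.0.0/11 (175.128.0.0 - 175.159.255.255)
  175.156.0.0/14 (175.156.0.0 - 175.159.255.255)
Total matching entries: 3.

3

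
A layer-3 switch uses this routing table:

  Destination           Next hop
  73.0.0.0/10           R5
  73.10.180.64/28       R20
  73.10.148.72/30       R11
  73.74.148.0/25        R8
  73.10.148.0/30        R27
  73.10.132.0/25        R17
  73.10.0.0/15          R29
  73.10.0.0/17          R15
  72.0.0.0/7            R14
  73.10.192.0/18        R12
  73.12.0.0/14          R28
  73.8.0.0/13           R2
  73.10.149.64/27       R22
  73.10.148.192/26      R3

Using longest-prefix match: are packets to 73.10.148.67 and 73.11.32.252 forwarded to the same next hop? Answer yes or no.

yes

73.10.148.67: longest match 73.10.0.0/15 -> R29
73.11.32.252: longest match 73.10.0.0/15 -> R29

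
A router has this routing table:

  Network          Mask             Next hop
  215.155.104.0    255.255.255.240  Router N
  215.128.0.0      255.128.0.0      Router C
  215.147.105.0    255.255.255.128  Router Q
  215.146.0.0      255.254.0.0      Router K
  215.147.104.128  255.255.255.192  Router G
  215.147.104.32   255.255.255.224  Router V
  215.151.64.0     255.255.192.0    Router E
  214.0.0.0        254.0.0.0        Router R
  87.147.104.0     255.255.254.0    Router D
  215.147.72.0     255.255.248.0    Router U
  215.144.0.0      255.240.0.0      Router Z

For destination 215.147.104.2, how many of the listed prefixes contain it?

4

Prefixes containing 215.147.104.2:
  214.0.0.0/7 (214.0.0.0 - 215.255.255.255)
  215.128.0.0/9 (215.128.0.0 - 215.255.255.255)
  215.144.0.0/12 (215.144.0.0 - 215.159.255.255)
  215.146.0.0/15 (215.146.0.0 - 215.147.255.255)
Total matching entries: 4.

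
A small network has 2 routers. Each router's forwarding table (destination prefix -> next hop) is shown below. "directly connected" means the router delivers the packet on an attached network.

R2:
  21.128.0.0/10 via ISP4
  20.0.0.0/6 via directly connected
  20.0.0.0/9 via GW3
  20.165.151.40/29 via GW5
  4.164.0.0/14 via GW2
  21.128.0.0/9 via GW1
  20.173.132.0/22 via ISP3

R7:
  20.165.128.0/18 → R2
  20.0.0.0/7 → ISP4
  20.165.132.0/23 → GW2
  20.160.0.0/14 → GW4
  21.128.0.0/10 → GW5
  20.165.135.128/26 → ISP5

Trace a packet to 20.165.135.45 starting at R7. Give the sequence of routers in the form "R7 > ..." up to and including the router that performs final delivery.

At R7: longest match for 20.165.135.45 is 20.165.128.0/18 -> R2
At R2: longest match for 20.165.135.45 is 20.0.0.0/6 -> directly connected

R7 > R2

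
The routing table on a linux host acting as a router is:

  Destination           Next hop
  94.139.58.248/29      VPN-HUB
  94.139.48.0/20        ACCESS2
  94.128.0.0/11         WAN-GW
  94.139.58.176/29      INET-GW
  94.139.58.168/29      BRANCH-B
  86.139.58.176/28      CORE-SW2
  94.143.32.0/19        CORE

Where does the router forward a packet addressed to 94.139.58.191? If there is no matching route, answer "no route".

ACCESS2

Routes whose prefix contains 94.139.58.191:
  94.128.0.0/11 (94.128.0.0 - 94.159.255.255) -> WAN-GW
  94.139.48.0/20 (94.139.48.0 - 94.139.63.255) -> ACCESS2
More-specific entries that do NOT match:
  94.139.58.248/29 (94.139.58.248 - 94.139.58.255) does not contain 94.139.58.191
  94.139.58.176/29 (94.139.58.176 - 94.139.58.183) does not contain 94.139.58.191
  94.139.58.168/29 (94.139.58.168 - 94.139.58.175) does not contain 94.139.58.191
  86.139.58.176/28 (86.139.58.176 - 86.139.58.191) does not contain 94.139.58.191
Longest matching prefix is /20 -> next hop ACCESS2.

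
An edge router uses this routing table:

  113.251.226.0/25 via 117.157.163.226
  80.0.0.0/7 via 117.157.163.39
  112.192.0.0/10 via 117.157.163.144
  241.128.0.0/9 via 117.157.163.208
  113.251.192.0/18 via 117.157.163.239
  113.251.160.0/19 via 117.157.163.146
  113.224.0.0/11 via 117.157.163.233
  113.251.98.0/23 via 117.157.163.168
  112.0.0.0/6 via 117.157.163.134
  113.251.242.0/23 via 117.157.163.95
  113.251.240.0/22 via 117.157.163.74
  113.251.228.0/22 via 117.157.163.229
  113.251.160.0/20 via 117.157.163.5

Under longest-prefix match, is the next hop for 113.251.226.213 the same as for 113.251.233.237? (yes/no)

113.251.226.213: longest match 113.251.192.0/18 -> 117.157.163.239
113.251.233.237: longest match 113.251.192.0/18 -> 117.157.163.239

yes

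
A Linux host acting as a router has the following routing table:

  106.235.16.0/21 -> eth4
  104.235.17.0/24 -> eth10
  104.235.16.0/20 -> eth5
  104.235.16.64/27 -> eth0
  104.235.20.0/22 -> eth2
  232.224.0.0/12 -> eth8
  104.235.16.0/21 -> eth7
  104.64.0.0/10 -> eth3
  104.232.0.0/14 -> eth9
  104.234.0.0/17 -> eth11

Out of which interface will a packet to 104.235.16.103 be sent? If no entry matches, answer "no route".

Routes whose prefix contains 104.235.16.103:
  104.232.0.0/14 (104.232.0.0 - 104.235.255.255) -> eth9
  104.235.16.0/20 (104.235.16.0 - 104.235.31.255) -> eth5
  104.235.16.0/21 (104.235.16.0 - 104.235.23.255) -> eth7
More-specific entries that do NOT match:
  104.235.16.64/27 (104.235.16.64 - 104.235.16.95) does not contain 104.235.16.103
  104.235.17.0/24 (104.235.17.0 - 104.235.17.255) does not contain 104.235.16.103
  104.235.20.0/22 (104.235.20.0 - 104.235.23.255) does not contain 104.235.16.103
Longest matching prefix is /21 -> interface eth7.

eth7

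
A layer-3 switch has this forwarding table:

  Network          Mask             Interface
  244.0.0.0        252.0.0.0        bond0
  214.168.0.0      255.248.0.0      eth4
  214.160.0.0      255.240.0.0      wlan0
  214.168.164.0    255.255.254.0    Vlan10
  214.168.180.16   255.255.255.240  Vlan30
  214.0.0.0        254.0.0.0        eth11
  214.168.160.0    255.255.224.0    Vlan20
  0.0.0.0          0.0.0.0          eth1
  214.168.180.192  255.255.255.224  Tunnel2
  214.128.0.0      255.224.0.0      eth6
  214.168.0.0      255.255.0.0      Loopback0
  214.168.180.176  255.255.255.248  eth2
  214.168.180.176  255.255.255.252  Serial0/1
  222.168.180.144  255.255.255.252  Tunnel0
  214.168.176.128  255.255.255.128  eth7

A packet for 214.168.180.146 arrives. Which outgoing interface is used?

Vlan20

Routes whose prefix contains 214.168.180.146:
  0.0.0.0/0 (default, matches everything) -> eth1
  214.0.0.0/7 (214.0.0.0 - 215.255.255.255) -> eth11
  214.160.0.0/12 (214.160.0.0 - 214.175.255.255) -> wlan0
  214.168.0.0/13 (214.168.0.0 - 214.175.255.255) -> eth4
  214.168.0.0/16 (214.168.0.0 - 214.168.255.255) -> Loopback0
  214.168.160.0/19 (214.168.160.0 - 214.168.191.255) -> Vlan20
More-specific entries that do NOT match:
  214.168.180.176/30 (214.168.180.176 - 214.168.180.179) does not contain 214.168.180.146
  222.168.180.144/30 (222.168.180.144 - 222.168.180.147) does not contain 214.168.180.146
  214.168.180.176/29 (214.168.180.176 - 214.168.180.183) does not contain 214.168.180.146
  214.168.180.16/28 (214.168.180.16 - 214.168.180.31) does not contain 214.168.180.146
  214.168.180.192/27 (214.168.180.192 - 214.168.180.223) does not contain 214.168.180.146
  214.168.176.128/25 (214.168.176.128 - 214.168.176.255) does not contain 214.168.180.146
  214.168.164.0/23 (214.168.164.0 - 214.168.165.255) does not contain 214.168.180.146
Longest matching prefix is /19 -> interface Vlan20.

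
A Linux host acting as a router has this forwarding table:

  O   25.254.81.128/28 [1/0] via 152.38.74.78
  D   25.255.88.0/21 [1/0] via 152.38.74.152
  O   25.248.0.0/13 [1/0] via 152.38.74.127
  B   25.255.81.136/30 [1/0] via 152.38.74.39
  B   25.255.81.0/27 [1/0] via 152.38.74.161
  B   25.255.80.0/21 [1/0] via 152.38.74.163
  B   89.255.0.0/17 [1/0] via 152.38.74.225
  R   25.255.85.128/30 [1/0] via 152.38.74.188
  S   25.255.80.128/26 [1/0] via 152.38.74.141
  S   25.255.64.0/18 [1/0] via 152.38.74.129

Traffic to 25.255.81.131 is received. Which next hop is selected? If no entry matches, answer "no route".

152.38.74.163

Routes whose prefix contains 25.255.81.131:
  25.248.0.0/13 (25.248.0.0 - 25.255.255.255) -> 152.38.74.127
  25.255.64.0/18 (25.255.64.0 - 25.255.127.255) -> 152.38.74.129
  25.255.80.0/21 (25.255.80.0 - 25.255.87.255) -> 152.38.74.163
More-specific entries that do NOT match:
  25.255.81.136/30 (25.255.81.136 - 25.255.81.139) does not contain 25.255.81.131
  25.255.85.128/30 (25.255.85.128 - 25.255.85.131) does not contain 25.255.81.131
  25.254.81.128/28 (25.254.81.128 - 25.254.81.143) does not contain 25.255.81.131
  25.255.81.0/27 (25.255.81.0 - 25.255.81.31) does not contain 25.255.81.131
  25.255.80.128/26 (25.255.80.128 - 25.255.80.191) does not contain 25.255.81.131
Longest matching prefix is /21 -> next hop 152.38.74.163.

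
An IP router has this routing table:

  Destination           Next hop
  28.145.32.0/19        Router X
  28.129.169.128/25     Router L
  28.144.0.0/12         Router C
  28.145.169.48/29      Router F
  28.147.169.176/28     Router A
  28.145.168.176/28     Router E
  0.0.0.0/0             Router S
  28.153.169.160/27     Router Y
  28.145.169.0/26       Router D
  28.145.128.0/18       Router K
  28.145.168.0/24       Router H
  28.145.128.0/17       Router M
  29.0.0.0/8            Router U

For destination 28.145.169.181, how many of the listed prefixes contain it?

Prefixes containing 28.145.169.181:
  0.0.0.0/0 (default, matches everything)
  28.144.0.0/12 (28.144.0.0 - 28.159.255.255)
  28.145.128.0/17 (28.145.128.0 - 28.145.255.255)
  28.145.128.0/18 (28.145.128.0 - 28.145.191.255)
Total matching entries: 4.

4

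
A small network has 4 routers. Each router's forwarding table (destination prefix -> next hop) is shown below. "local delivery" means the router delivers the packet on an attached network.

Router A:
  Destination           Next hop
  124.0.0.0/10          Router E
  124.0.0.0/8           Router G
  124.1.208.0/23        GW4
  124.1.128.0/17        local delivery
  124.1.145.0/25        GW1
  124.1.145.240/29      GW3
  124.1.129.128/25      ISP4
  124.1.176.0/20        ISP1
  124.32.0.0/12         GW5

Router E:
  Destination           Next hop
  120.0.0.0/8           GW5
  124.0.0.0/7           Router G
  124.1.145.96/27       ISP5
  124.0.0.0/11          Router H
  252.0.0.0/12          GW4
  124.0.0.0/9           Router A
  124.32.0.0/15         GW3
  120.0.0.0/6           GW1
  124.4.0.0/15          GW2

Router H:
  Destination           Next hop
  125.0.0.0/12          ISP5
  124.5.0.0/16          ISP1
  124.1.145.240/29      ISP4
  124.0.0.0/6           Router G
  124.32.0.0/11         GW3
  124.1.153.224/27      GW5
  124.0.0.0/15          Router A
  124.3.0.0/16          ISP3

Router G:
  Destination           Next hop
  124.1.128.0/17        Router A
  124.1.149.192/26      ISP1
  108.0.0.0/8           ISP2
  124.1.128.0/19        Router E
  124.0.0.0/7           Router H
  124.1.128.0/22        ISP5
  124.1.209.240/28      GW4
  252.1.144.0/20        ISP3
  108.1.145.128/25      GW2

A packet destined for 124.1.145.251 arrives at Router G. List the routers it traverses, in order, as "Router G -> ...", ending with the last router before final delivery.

Router G -> Router E -> Router H -> Router A

At Router G: longest match for 124.1.145.251 is 124.1.128.0/19 -> Router E
At Router E: longest match for 124.1.145.251 is 124.0.0.0/11 -> Router H
At Router H: longest match for 124.1.145.251 is 124.0.0.0/15 -> Router A
At Router A: longest match for 124.1.145.251 is 124.1.128.0/17 -> local delivery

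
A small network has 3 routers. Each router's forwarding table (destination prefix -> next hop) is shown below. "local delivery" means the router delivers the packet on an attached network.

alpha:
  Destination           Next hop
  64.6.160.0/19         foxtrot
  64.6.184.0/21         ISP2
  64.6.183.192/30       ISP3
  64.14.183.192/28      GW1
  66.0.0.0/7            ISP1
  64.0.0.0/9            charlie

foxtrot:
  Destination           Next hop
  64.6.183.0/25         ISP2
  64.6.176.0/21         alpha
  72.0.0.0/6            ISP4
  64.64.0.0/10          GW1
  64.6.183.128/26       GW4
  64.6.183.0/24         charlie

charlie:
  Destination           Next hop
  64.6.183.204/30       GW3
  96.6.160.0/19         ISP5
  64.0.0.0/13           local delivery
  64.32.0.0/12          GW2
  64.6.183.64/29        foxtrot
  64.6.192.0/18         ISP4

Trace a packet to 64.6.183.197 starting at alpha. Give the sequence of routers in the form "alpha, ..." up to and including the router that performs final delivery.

At alpha: longest match for 64.6.183.197 is 64.6.160.0/19 -> foxtrot
At foxtrot: longest match for 64.6.183.197 is 64.6.183.0/24 -> charlie
At charlie: longest match for 64.6.183.197 is 64.0.0.0/13 -> local delivery

alpha, foxtrot, charlie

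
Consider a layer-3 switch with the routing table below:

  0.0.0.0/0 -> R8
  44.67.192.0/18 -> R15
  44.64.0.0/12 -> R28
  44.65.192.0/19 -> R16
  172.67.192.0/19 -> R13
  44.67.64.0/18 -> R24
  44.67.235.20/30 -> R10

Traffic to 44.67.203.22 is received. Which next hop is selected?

R15

Routes whose prefix contains 44.67.203.22:
  0.0.0.0/0 (default, matches everything) -> R8
  44.64.0.0/12 (44.64.0.0 - 44.79.255.255) -> R28
  44.67.192.0/18 (44.67.192.0 - 44.67.255.255) -> R15
More-specific entries that do NOT match:
  44.67.235.20/30 (44.67.235.20 - 44.67.235.23) does not contain 44.67.203.22
  44.65.192.0/19 (44.65.192.0 - 44.65.223.255) does not contain 44.67.203.22
  172.67.192.0/19 (172.67.192.0 - 172.67.223.255) does not contain 44.67.203.22
Longest matching prefix is /18 -> next hop R15.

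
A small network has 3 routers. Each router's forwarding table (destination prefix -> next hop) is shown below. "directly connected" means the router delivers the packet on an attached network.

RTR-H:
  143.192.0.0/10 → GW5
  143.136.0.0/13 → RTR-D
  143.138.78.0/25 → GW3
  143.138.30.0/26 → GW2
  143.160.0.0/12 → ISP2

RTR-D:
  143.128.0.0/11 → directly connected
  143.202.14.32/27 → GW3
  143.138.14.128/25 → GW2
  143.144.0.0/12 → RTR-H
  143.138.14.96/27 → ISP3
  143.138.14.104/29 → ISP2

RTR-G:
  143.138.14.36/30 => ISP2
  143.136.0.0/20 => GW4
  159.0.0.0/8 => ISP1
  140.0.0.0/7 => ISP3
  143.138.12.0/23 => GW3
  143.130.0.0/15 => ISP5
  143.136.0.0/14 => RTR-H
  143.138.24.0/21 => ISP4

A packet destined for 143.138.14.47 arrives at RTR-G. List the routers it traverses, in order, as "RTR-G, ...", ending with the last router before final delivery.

RTR-G, RTR-H, RTR-D

At RTR-G: longest match for 143.138.14.47 is 143.136.0.0/14 -> RTR-H
At RTR-H: longest match for 143.138.14.47 is 143.136.0.0/13 -> RTR-D
At RTR-D: longest match for 143.138.14.47 is 143.128.0.0/11 -> directly connected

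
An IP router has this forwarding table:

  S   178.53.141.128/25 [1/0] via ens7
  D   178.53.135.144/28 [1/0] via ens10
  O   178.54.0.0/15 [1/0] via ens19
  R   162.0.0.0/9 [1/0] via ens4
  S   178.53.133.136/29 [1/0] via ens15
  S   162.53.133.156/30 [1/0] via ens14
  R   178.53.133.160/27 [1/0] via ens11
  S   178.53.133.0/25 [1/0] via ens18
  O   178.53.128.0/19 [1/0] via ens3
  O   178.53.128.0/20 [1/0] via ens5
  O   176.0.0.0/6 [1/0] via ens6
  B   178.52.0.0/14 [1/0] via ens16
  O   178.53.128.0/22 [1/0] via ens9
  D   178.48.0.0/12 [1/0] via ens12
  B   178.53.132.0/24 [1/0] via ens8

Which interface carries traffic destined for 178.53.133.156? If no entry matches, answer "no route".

ens5

Routes whose prefix contains 178.53.133.156:
  176.0.0.0/6 (176.0.0.0 - 179.255.255.255) -> ens6
  178.48.0.0/12 (178.48.0.0 - 178.63.255.255) -> ens12
  178.52.0.0/14 (178.52.0.0 - 178.55.255.255) -> ens16
  178.53.128.0/19 (178.53.128.0 - 178.53.159.255) -> ens3
  178.53.128.0/20 (178.53.128.0 - 178.53.143.255) -> ens5
More-specific entries that do NOT match:
  162.53.133.156/30 (162.53.133.156 - 162.53.133.159) does not contain 178.53.133.156
  178.53.133.136/29 (178.53.133.136 - 178.53.133.143) does not contain 178.53.133.156
  178.53.135.144/28 (178.53.135.144 - 178.53.135.159) does not contain 178.53.133.156
  178.53.133.160/27 (178.53.133.160 - 178.53.133.191) does not contain 178.53.133.156
  178.53.141.128/25 (178.53.141.128 - 178.53.141.255) does not contain 178.53.133.156
  178.53.133.0/25 (178.53.133.0 - 178.53.133.127) does not contain 178.53.133.156
  178.53.132.0/24 (178.53.132.0 - 178.53.132.255) does not contain 178.53.133.156
  178.53.128.0/22 (178.53.128.0 - 178.53.131.255) does not contain 178.53.133.156
Longest matching prefix is /20 -> interface ens5.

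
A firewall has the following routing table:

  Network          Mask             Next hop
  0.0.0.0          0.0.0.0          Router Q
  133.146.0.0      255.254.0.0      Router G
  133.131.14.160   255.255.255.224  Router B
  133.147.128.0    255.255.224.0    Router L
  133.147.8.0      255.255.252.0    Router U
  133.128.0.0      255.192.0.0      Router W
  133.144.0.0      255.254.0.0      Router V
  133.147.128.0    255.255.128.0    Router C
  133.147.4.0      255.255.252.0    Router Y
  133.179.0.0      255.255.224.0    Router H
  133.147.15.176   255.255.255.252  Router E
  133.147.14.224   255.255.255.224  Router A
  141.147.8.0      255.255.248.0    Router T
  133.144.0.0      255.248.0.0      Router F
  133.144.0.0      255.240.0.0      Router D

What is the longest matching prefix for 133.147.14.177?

Entries matching 133.147.14.177:
  0.0.0.0/0 (default, matches everything)
  133.128.0.0/10 (133.128.0.0 - 133.191.255.255)
  133.144.0.0/12 (133.144.0.0 - 133.159.255.255)
  133.144.0.0/13 (133.144.0.0 - 133.151.255.255)
  133.146.0.0/15 (133.146.0.0 - 133.147.255.255)
Most specific is 133.146.0.0/15.

133.146.0.0/15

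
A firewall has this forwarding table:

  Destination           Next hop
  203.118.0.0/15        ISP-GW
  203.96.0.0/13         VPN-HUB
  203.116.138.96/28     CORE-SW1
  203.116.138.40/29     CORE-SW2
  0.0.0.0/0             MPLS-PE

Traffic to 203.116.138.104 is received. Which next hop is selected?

Routes whose prefix contains 203.116.138.104:
  0.0.0.0/0 (default, matches everything) -> MPLS-PE
  203.116.138.96/28 (203.116.138.96 - 203.116.138.111) -> CORE-SW1
More-specific entries that do NOT match:
  203.116.138.40/29 (203.116.138.40 - 203.116.138.47) does not contain 203.116.138.104
Longest matching prefix is /28 -> next hop CORE-SW1.

CORE-SW1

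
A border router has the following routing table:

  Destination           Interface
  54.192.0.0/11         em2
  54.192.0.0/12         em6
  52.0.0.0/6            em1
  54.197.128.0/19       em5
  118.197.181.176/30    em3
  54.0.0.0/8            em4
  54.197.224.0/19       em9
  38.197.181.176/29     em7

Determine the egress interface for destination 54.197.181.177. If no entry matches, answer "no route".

em6

Routes whose prefix contains 54.197.181.177:
  52.0.0.0/6 (52.0.0.0 - 55.255.255.255) -> em1
  54.0.0.0/8 (54.0.0.0 - 54.255.255.255) -> em4
  54.192.0.0/11 (54.192.0.0 - 54.223.255.255) -> em2
  54.192.0.0/12 (54.192.0.0 - 54.207.255.255) -> em6
More-specific entries that do NOT match:
  118.197.181.176/30 (118.197.181.176 - 118.197.181.179) does not contain 54.197.181.177
  38.197.181.176/29 (38.197.181.176 - 38.197.181.183) does not contain 54.197.181.177
  54.197.128.0/19 (54.197.128.0 - 54.197.159.255) does not contain 54.197.181.177
  54.197.224.0/19 (54.197.224.0 - 54.197.255.255) does not contain 54.197.181.177
Longest matching prefix is /12 -> interface em6.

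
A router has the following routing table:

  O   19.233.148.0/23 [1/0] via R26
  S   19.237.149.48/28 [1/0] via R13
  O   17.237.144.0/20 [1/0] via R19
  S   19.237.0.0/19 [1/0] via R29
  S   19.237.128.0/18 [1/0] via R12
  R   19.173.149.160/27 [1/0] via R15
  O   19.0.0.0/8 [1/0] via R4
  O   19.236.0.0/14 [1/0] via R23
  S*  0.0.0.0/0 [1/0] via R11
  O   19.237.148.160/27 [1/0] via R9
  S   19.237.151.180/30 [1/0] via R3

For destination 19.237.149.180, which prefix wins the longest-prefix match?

Entries matching 19.237.149.180:
  0.0.0.0/0 (default, matches everything)
  19.0.0.0/8 (19.0.0.0 - 19.255.255.255)
  19.236.0.0/14 (19.236.0.0 - 19.239.255.255)
  19.237.128.0/18 (19.237.128.0 - 19.237.191.255)
Most specific is 19.237.128.0/18.

19.237.128.0/18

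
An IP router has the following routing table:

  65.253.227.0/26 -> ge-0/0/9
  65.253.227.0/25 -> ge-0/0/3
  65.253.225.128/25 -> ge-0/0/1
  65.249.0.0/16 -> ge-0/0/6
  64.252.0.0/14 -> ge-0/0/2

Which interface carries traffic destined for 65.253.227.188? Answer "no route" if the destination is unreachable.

no route

No entry's prefix contains 65.253.227.188; there is no default route.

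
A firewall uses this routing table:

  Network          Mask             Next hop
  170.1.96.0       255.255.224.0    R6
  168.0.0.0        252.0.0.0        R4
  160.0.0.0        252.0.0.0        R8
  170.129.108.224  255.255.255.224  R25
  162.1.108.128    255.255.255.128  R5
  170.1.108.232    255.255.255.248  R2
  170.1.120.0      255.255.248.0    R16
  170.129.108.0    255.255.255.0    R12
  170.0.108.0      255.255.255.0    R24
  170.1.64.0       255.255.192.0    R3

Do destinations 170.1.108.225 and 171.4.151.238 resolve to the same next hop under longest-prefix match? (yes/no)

170.1.108.225: longest match 170.1.96.0/19 -> R6
171.4.151.238: longest match 168.0.0.0/6 -> R4

no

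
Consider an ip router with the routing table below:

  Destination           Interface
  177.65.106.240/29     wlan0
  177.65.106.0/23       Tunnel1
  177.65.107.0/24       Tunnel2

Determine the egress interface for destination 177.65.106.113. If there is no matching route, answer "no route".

Routes whose prefix contains 177.65.106.113:
  177.65.106.0/23 (177.65.106.0 - 177.65.107.255) -> Tunnel1
More-specific entries that do NOT match:
  177.65.106.240/29 (177.65.106.240 - 177.65.106.247) does not contain 177.65.106.113
  177.65.107.0/24 (177.65.107.0 - 177.65.107.255) does not contain 177.65.106.113
Longest matching prefix is /23 -> interface Tunnel1.

Tunnel1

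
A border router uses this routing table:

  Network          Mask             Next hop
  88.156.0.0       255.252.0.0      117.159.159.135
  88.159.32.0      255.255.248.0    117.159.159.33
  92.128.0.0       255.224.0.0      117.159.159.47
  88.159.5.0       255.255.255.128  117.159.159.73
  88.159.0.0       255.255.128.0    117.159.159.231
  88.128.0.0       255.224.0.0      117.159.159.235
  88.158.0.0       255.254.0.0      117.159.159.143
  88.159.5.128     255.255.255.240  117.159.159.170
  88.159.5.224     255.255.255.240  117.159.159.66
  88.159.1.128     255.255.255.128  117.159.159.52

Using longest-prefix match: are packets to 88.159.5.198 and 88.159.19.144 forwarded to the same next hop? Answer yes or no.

yes

88.159.5.198: longest match 88.159.0.0/17 -> 117.159.159.231
88.159.19.144: longest match 88.159.0.0/17 -> 117.159.159.231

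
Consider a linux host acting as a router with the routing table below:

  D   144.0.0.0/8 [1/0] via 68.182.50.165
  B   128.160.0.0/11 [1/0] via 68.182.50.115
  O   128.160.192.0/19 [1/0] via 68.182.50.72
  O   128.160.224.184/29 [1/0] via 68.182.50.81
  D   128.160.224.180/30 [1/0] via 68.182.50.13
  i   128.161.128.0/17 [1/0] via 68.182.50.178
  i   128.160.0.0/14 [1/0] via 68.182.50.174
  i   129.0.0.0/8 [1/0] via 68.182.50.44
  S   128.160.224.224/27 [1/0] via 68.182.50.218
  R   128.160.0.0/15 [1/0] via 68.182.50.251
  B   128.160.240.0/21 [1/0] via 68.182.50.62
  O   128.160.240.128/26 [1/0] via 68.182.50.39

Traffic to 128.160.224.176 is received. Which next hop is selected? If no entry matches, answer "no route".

Routes whose prefix contains 128.160.224.176:
  128.160.0.0/11 (128.160.0.0 - 128.191.255.255) -> 68.182.50.115
  128.160.0.0/14 (128.160.0.0 - 128.163.255.255) -> 68.182.50.174
  128.160.0.0/15 (128.160.0.0 - 128.161.255.255) -> 68.182.50.251
More-specific entries that do NOT match:
  128.160.224.180/30 (128.160.224.180 - 128.160.224.183) does not contain 128.160.224.176
  128.160.224.184/29 (128.160.224.184 - 128.160.224.191) does not contain 128.160.224.176
  128.160.224.224/27 (128.160.224.224 - 128.160.224.255) does not contain 128.160.224.176
  128.160.240.128/26 (128.160.240.128 - 128.160.240.191) does not contain 128.160.224.176
  128.160.240.0/21 (128.160.240.0 - 128.160.247.255) does not contain 128.160.224.176
  128.160.192.0/19 (128.160.192.0 - 128.160.223.255) does not contain 128.160.224.176
  128.161.128.0/17 (128.161.128.0 - 128.161.255.255) does not contain 128.160.224.176
Longest matching prefix is /15 -> next hop 68.182.50.251.

68.182.50.251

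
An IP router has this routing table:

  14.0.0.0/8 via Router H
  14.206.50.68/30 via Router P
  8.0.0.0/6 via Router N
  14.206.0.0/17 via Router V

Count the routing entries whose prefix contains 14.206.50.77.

2

Prefixes containing 14.206.50.77:
  14.0.0.0/8 (14.0.0.0 - 14.255.255.255)
  14.206.0.0/17 (14.206.0.0 - 14.206.127.255)
Total matching entries: 2.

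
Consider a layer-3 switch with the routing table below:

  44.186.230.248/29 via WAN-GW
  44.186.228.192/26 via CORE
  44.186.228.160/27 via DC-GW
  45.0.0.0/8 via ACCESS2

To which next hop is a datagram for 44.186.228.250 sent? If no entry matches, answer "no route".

Routes whose prefix contains 44.186.228.250:
  44.186.228.192/26 (44.186.228.192 - 44.186.228.255) -> CORE
More-specific entries that do NOT match:
  44.186.230.248/29 (44.186.230.248 - 44.186.230.255) does not contain 44.186.228.250
  44.186.228.160/27 (44.186.228.160 - 44.186.228.191) does not contain 44.186.228.250
Longest matching prefix is /26 -> next hop CORE.

CORE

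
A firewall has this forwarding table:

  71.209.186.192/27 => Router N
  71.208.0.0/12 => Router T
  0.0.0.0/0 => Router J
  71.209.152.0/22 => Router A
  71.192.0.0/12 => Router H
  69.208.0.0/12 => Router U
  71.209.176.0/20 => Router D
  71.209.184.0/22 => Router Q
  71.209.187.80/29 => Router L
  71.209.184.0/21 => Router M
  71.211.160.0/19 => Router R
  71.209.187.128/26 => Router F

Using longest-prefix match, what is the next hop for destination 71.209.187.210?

Router Q

Routes whose prefix contains 71.209.187.210:
  0.0.0.0/0 (default, matches everything) -> Router J
  71.208.0.0/12 (71.208.0.0 - 71.223.255.255) -> Router T
  71.209.176.0/20 (71.209.176.0 - 71.209.191.255) -> Router D
  71.209.184.0/21 (71.209.184.0 - 71.209.191.255) -> Router M
  71.209.184.0/22 (71.209.184.0 - 71.209.187.255) -> Router Q
More-specific entries that do NOT match:
  71.209.187.80/29 (71.209.187.80 - 71.209.187.87) does not contain 71.209.187.210
  71.209.186.192/27 (71.209.186.192 - 71.209.186.223) does not contain 71.209.187.210
  71.209.187.128/26 (71.209.187.128 - 71.209.187.191) does not contain 71.209.187.210
Longest matching prefix is /22 -> next hop Router Q.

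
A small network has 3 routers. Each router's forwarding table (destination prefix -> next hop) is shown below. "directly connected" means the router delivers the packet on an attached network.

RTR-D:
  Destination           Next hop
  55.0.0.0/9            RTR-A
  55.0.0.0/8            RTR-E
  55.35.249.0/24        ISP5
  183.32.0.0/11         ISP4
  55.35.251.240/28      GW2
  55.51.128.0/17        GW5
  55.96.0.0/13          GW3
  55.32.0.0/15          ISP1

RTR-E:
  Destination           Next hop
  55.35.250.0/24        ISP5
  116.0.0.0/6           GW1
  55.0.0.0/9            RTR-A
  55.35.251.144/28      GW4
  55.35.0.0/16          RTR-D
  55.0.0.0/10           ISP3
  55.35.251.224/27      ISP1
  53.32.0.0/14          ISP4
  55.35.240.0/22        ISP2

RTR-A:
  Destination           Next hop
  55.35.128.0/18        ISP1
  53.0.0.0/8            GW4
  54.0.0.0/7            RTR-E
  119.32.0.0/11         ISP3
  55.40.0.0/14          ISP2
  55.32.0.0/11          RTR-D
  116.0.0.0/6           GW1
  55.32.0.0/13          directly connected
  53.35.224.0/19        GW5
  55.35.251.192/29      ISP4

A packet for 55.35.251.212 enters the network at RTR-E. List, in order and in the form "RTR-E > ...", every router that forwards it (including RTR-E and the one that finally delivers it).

At RTR-E: longest match for 55.35.251.212 is 55.35.0.0/16 -> RTR-D
At RTR-D: longest match for 55.35.251.212 is 55.0.0.0/9 -> RTR-A
At RTR-A: longest match for 55.35.251.212 is 55.32.0.0/13 -> directly connected

RTR-E > RTR-D > RTR-A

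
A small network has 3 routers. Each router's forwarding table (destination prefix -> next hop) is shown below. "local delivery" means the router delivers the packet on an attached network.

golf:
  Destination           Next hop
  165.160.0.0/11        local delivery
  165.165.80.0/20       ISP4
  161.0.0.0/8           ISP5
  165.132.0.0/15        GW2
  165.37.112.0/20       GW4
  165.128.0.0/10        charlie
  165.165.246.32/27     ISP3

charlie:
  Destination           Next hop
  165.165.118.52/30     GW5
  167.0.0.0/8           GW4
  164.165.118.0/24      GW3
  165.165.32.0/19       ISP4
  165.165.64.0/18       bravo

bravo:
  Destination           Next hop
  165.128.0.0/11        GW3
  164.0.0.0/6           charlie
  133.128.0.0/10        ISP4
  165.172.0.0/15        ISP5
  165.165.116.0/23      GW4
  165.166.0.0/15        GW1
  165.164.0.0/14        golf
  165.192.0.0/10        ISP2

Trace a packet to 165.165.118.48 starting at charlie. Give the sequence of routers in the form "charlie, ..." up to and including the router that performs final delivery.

At charlie: longest match for 165.165.118.48 is 165.165.64.0/18 -> bravo
At bravo: longest match for 165.165.118.48 is 165.164.0.0/14 -> golf
At golf: longest match for 165.165.118.48 is 165.160.0.0/11 -> local delivery

charlie, bravo, golf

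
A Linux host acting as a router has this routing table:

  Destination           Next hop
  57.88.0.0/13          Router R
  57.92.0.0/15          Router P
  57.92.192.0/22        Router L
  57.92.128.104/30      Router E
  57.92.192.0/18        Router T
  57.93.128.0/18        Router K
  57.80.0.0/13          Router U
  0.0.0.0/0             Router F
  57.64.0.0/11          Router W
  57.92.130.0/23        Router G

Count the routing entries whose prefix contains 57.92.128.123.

Prefixes containing 57.92.128.123:
  0.0.0.0/0 (default, matches everything)
  57.64.0.0/11 (57.64.0.0 - 57.95.255.255)
  57.88.0.0/13 (57.88.0.0 - 57.95.255.255)
  57.92.0.0/15 (57.92.0.0 - 57.93.255.255)
Total matching entries: 4.

4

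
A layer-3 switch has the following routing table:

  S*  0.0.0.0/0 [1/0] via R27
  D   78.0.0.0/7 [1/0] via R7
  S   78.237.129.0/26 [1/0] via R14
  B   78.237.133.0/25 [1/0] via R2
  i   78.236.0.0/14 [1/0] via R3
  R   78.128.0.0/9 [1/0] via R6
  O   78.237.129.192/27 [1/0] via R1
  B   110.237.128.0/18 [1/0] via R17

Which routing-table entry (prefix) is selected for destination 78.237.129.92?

78.236.0.0/14

Entries matching 78.237.129.92:
  0.0.0.0/0 (default, matches everything)
  78.0.0.0/7 (78.0.0.0 - 79.255.255.255)
  78.128.0.0/9 (78.128.0.0 - 78.255.255.255)
  78.236.0.0/14 (78.236.0.0 - 78.239.255.255)
Most specific is 78.236.0.0/14.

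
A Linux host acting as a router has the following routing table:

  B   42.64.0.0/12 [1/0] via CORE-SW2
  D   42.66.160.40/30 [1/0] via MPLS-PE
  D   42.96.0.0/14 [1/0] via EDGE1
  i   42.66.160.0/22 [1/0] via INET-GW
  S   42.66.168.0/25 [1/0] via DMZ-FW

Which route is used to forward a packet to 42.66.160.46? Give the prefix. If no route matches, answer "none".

Entries matching 42.66.160.46:
  42.64.0.0/12 (42.64.0.0 - 42.79.255.255)
  42.66.160.0/22 (42.66.160.0 - 42.66.163.255)
Most specific is 42.66.160.0/22.

42.66.160.0/22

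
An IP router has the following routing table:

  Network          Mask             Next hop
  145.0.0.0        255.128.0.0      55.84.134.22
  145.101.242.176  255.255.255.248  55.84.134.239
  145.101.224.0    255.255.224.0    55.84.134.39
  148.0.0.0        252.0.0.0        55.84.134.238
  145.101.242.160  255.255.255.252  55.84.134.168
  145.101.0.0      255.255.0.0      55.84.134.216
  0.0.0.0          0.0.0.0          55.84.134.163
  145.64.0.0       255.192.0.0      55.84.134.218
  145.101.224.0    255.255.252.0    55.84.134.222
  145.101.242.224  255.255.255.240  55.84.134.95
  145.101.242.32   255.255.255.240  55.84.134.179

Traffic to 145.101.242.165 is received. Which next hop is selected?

55.84.134.39

Routes whose prefix contains 145.101.242.165:
  0.0.0.0/0 (default, matches everything) -> 55.84.134.163
  145.0.0.0/9 (145.0.0.0 - 145.127.255.255) -> 55.84.134.22
  145.64.0.0/10 (145.64.0.0 - 145.127.255.255) -> 55.84.134.218
  145.101.0.0/16 (145.101.0.0 - 145.101.255.255) -> 55.84.134.216
  145.101.224.0/19 (145.101.224.0 - 145.101.255.255) -> 55.84.134.39
More-specific entries that do NOT match:
  145.101.242.160/30 (145.101.242.160 - 145.101.242.163) does not contain 145.101.242.165
  145.101.242.176/29 (145.101.242.176 - 145.101.242.183) does not contain 145.101.242.165
  145.101.242.224/28 (145.101.242.224 - 145.101.242.239) does not contain 145.101.242.165
  145.101.242.32/28 (145.101.242.32 - 145.101.242.47) does not contain 145.101.242.165
  145.101.224.0/22 (145.101.224.0 - 145.101.227.255) does not contain 145.101.242.165
Longest matching prefix is /19 -> next hop 55.84.134.39.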